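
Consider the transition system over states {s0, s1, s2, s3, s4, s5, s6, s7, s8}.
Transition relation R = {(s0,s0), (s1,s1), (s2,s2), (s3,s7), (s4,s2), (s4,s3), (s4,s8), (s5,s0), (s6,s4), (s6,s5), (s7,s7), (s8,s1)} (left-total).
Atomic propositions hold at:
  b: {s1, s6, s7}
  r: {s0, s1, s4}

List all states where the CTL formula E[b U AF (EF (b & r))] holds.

Sat(b & r) = {s1}
EF (b & r): least fixpoint, start Z0 = {s1}, add states with some successor in Z. Z1 = {s1, s8}; Z2 = {s1, s4, s8}; Z3 = {s1, s4, s6, s8}; fixed.
Sat(EF (b & r)) = {s1, s4, s6, s8}
AF (EF (b & r)): least fixpoint, start Z0 = {s1, s4, s6, s8}, add states with every successor in Z. Already a fixed point.
Sat(AF (EF (b & r))) = {s1, s4, s6, s8}
E[b U AF (EF (b & r))]: least fixpoint, start Z0 = Sat(AF (EF (b & r))) = {s1, s4, s6, s8}, add states in Sat(b) with some successor in Z. Already a fixed point.
Sat(E[b U AF (EF (b & r))]) = {s1, s4, s6, s8}

{s1, s4, s6, s8}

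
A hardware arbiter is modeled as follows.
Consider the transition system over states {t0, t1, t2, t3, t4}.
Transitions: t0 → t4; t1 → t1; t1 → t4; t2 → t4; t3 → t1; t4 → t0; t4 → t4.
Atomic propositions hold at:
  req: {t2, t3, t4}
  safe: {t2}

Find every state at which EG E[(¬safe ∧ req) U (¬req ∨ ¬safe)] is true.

{t0, t1, t3, t4}

Sat(¬safe) = {t0, t1, t3, t4}
Sat(¬safe ∧ req) = {t3, t4}
Sat(¬req) = {t0, t1}
Sat(¬req ∨ ¬safe) = {t0, t1, t3, t4}
E[(¬safe ∧ req) U (¬req ∨ ¬safe)]: least fixpoint, start Z0 = Sat((¬req ∨ ¬safe)) = {t0, t1, t3, t4}, add states in Sat(¬safe ∧ req) with some successor in Z. Already a fixed point.
Sat(E[(¬safe ∧ req) U (¬req ∨ ¬safe)]) = {t0, t1, t3, t4}
EG E[(¬safe ∧ req) U (¬req ∨ ¬safe)]: greatest fixpoint, start Z0 = {t0, t1, t3, t4}, keep only states in Sat with some successor in Z. Already a fixed point.
Sat(EG E[(¬safe ∧ req) U (¬req ∨ ¬safe)]) = {t0, t1, t3, t4}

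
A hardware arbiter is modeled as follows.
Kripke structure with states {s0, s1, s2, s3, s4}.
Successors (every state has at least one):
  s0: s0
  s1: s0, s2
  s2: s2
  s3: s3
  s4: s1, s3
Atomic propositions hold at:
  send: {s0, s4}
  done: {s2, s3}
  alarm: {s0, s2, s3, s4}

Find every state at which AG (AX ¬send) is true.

Sat(¬send) = {s1, s2, s3}
Sat(AX ¬send) = {s : every successor in {s1, s2, s3}} = {s2, s3, s4}
AG (AX ¬send): greatest fixpoint, start Z0 = {s2, s3, s4}, keep only states in Sat with every successor in Z. Z1 = {s2, s3}; fixed.
Sat(AG (AX ¬send)) = {s2, s3}

{s2, s3}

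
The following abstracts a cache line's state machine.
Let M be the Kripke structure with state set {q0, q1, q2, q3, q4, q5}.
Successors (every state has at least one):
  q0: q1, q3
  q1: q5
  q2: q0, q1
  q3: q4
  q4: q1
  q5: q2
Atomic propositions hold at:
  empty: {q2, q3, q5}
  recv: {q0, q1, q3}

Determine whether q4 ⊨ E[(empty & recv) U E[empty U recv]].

No

Sat(empty & recv) = {q3}
E[empty U recv]: least fixpoint, start Z0 = Sat(recv) = {q0, q1, q3}, add states in Sat(empty) with some successor in Z. Z1 = {q0, q1, q2, q3}; Z2 = {q0, q1, q2, q3, q5}; fixed.
Sat(E[empty U recv]) = {q0, q1, q2, q3, q5}
E[(empty & recv) U E[empty U recv]]: least fixpoint, start Z0 = Sat(E[empty U recv]) = {q0, q1, q2, q3, q5}, add states in Sat(empty & recv) with some successor in Z. Already a fixed point.
Sat(E[(empty & recv) U E[empty U recv]]) = {q0, q1, q2, q3, q5}
q4 ∉ Sat(E[(empty & recv) U E[empty U recv]]) = {q0, q1, q2, q3, q5}, so the formula does not hold at q4.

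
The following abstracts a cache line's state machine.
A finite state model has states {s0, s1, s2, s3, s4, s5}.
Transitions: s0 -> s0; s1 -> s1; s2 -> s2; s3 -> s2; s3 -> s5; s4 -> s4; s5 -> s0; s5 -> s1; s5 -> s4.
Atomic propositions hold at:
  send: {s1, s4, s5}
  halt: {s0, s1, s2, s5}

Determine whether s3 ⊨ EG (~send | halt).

Sat(~send) = {s0, s2, s3}
Sat(~send | halt) = {s0, s1, s2, s3, s5}
EG (~send | halt): greatest fixpoint, start Z0 = {s0, s1, s2, s3, s5}, keep only states in Sat with some successor in Z. Already a fixed point.
Sat(EG (~send | halt)) = {s0, s1, s2, s3, s5}
s3 ∈ Sat(EG (~send | halt)) = {s0, s1, s2, s3, s5}, so the formula holds at s3.

Yes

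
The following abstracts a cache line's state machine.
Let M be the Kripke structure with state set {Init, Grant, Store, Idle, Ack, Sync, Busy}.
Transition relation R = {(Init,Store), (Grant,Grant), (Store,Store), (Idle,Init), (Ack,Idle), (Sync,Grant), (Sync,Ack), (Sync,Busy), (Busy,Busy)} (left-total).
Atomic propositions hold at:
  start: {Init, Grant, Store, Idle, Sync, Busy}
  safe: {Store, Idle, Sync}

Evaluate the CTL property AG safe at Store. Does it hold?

Yes

AG safe: greatest fixpoint, start Z0 = {Store, Idle, Sync}, keep only states in Sat with every successor in Z. Z1 = {Store}; fixed.
Sat(AG safe) = {Store}
Store ∈ Sat(AG safe) = {Store}, so the formula holds at Store.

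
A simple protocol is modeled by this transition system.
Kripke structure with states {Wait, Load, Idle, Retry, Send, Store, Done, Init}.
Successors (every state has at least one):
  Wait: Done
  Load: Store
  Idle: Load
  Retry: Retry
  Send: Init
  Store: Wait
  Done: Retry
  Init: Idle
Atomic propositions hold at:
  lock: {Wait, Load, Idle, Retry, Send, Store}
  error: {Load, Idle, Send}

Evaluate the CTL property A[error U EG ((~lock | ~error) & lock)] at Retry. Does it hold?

Sat(~lock) = {Done, Init}
Sat(~error) = {Wait, Retry, Store, Done, Init}
Sat(~lock | ~error) = {Wait, Retry, Store, Done, Init}
Sat((~lock | ~error) & lock) = {Wait, Retry, Store}
EG ((~lock | ~error) & lock): greatest fixpoint, start Z0 = {Wait, Retry, Store}, keep only states in Sat with some successor in Z. Z1 = {Retry, Store}; Z2 = {Retry}; fixed.
Sat(EG ((~lock | ~error) & lock)) = {Retry}
A[error U EG ((~lock | ~error) & lock)]: least fixpoint, start Z0 = Sat(EG ((~lock | ~error) & lock)) = {Retry}, add states in Sat(error) with every successor in Z. Already a fixed point.
Sat(A[error U EG ((~lock | ~error) & lock)]) = {Retry}
Retry ∈ Sat(A[error U EG ((~lock | ~error) & lock)]) = {Retry}, so the formula holds at Retry.

Yes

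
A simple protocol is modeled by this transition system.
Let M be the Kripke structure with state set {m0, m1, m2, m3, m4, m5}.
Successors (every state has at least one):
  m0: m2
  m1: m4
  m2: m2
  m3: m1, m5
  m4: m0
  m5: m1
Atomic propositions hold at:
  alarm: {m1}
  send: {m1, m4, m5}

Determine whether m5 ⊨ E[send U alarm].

E[send U alarm]: least fixpoint, start Z0 = Sat(alarm) = {m1}, add states in Sat(send) with some successor in Z. Z1 = {m1, m5}; fixed.
Sat(E[send U alarm]) = {m1, m5}
m5 ∈ Sat(E[send U alarm]) = {m1, m5}, so the formula holds at m5.

Yes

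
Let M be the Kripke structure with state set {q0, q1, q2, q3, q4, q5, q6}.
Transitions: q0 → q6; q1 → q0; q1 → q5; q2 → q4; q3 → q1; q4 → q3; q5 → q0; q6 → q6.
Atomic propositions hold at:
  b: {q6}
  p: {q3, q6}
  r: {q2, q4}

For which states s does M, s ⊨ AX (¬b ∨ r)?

Sat(¬b) = {q0, q1, q2, q3, q4, q5}
Sat(¬b ∨ r) = {q0, q1, q2, q3, q4, q5}
Sat(AX (¬b ∨ r)) = {s : every successor in {q0, q1, q2, q3, q4, q5}} = {q1, q2, q3, q4, q5}

{q1, q2, q3, q4, q5}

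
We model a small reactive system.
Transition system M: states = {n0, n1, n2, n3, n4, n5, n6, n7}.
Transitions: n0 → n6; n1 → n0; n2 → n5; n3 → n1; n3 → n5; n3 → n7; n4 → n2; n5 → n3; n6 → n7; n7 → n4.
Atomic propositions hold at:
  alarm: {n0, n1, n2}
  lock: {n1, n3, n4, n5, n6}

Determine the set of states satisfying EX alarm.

{n1, n3, n4}

Sat(EX alarm) = {s : some successor in {n0, n1, n2}} = {n1, n3, n4}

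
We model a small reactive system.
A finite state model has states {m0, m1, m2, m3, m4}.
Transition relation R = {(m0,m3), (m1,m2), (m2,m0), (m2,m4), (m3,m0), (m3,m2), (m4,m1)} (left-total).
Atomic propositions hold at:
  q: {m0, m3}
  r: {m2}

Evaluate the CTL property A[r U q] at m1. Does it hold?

A[r U q]: least fixpoint, start Z0 = Sat(q) = {m0, m3}, add states in Sat(r) with every successor in Z. Already a fixed point.
Sat(A[r U q]) = {m0, m3}
m1 ∉ Sat(A[r U q]) = {m0, m3}, so the formula does not hold at m1.

No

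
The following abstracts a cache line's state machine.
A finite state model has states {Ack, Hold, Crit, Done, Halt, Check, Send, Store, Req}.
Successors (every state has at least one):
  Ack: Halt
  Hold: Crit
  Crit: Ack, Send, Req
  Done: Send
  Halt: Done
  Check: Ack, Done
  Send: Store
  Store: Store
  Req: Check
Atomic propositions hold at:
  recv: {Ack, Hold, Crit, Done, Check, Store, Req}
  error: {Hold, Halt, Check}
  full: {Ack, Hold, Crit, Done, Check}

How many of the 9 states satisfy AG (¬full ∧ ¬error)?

Sat(¬full) = {Halt, Send, Store, Req}
Sat(¬error) = {Ack, Crit, Done, Send, Store, Req}
Sat(¬full ∧ ¬error) = {Send, Store, Req}
AG (¬full ∧ ¬error): greatest fixpoint, start Z0 = {Send, Store, Req}, keep only states in Sat with every successor in Z. Z1 = {Send, Store}; fixed.
Sat(AG (¬full ∧ ¬error)) = {Send, Store}
|Sat(AG (¬full ∧ ¬error))| = |{Send, Store}| = 2.

2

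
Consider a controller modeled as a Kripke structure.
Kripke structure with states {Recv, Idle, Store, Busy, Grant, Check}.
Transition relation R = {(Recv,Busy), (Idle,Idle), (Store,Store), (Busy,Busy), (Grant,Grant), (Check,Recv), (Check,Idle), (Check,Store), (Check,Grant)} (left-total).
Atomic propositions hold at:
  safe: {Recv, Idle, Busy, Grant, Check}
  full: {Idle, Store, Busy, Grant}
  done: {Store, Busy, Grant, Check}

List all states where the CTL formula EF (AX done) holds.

{Recv, Store, Busy, Grant, Check}

Sat(AX done) = {s : every successor in {Store, Busy, Grant, Check}} = {Recv, Store, Busy, Grant}
EF (AX done): least fixpoint, start Z0 = {Recv, Store, Busy, Grant}, add states with some successor in Z. Z1 = {Recv, Store, Busy, Grant, Check}; fixed.
Sat(EF (AX done)) = {Recv, Store, Busy, Grant, Check}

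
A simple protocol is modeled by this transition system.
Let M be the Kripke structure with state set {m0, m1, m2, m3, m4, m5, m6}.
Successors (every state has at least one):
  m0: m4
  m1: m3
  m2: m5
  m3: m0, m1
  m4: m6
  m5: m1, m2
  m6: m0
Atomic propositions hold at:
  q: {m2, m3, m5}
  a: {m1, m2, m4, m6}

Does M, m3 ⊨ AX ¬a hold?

No

Sat(¬a) = {m0, m3, m5}
Sat(AX ¬a) = {s : every successor in {m0, m3, m5}} = {m1, m2, m6}
m3 ∉ Sat(AX ¬a) = {m1, m2, m6}, so the formula does not hold at m3.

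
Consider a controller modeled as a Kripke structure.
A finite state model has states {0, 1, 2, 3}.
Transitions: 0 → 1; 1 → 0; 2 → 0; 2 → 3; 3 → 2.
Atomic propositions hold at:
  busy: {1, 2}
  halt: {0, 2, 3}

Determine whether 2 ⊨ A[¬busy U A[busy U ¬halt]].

Sat(¬busy) = {0, 3}
Sat(¬halt) = {1}
A[busy U ¬halt]: least fixpoint, start Z0 = Sat(¬halt) = {1}, add states in Sat(busy) with every successor in Z. Already a fixed point.
Sat(A[busy U ¬halt]) = {1}
A[¬busy U A[busy U ¬halt]]: least fixpoint, start Z0 = Sat(A[busy U ¬halt]) = {1}, add states in Sat(¬busy) with every successor in Z. Z1 = {0, 1}; fixed.
Sat(A[¬busy U A[busy U ¬halt]]) = {0, 1}
2 ∉ Sat(A[¬busy U A[busy U ¬halt]]) = {0, 1}, so the formula does not hold at 2.

No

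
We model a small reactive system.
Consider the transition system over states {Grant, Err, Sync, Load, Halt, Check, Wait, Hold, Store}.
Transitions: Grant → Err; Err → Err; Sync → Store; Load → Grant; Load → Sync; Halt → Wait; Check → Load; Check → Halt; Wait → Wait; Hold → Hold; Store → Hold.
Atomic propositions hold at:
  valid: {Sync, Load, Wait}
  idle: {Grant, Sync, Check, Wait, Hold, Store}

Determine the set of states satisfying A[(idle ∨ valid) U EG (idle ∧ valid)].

{Wait}

Sat(idle ∨ valid) = {Grant, Sync, Load, Check, Wait, Hold, Store}
Sat(idle ∧ valid) = {Sync, Wait}
EG (idle ∧ valid): greatest fixpoint, start Z0 = {Sync, Wait}, keep only states in Sat with some successor in Z. Z1 = {Wait}; fixed.
Sat(EG (idle ∧ valid)) = {Wait}
A[(idle ∨ valid) U EG (idle ∧ valid)]: least fixpoint, start Z0 = Sat(EG (idle ∧ valid)) = {Wait}, add states in Sat(idle ∨ valid) with every successor in Z. Already a fixed point.
Sat(A[(idle ∨ valid) U EG (idle ∧ valid)]) = {Wait}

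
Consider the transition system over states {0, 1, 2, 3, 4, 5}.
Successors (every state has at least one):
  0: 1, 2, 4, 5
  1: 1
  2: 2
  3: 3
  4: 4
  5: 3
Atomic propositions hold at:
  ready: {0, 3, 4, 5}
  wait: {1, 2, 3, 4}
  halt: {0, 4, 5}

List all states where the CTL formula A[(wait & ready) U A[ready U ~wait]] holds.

Sat(wait & ready) = {3, 4}
Sat(~wait) = {0, 5}
A[ready U ~wait]: least fixpoint, start Z0 = Sat(~wait) = {0, 5}, add states in Sat(ready) with every successor in Z. Already a fixed point.
Sat(A[ready U ~wait]) = {0, 5}
A[(wait & ready) U A[ready U ~wait]]: least fixpoint, start Z0 = Sat(A[ready U ~wait]) = {0, 5}, add states in Sat(wait & ready) with every successor in Z. Already a fixed point.
Sat(A[(wait & ready) U A[ready U ~wait]]) = {0, 5}

{0, 5}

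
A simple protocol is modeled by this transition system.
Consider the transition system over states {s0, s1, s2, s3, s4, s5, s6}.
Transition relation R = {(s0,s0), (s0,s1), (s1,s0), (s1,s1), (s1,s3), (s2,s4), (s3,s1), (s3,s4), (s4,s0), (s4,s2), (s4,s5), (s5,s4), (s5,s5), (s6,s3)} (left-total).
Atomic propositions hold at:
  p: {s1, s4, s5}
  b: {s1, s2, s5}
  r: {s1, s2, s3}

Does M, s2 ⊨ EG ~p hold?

No

Sat(~p) = {s0, s2, s3, s6}
EG ~p: greatest fixpoint, start Z0 = {s0, s2, s3, s6}, keep only states in Sat with some successor in Z. Z1 = {s0, s6}; Z2 = {s0}; fixed.
Sat(EG ~p) = {s0}
s2 ∉ Sat(EG ~p) = {s0}, so the formula does not hold at s2.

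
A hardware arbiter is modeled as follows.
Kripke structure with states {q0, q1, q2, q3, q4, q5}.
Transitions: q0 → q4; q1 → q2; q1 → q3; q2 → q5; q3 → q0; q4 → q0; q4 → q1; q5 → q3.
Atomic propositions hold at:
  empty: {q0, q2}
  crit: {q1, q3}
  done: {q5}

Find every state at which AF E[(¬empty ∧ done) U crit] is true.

Sat(¬empty) = {q1, q3, q4, q5}
Sat(¬empty ∧ done) = {q5}
E[(¬empty ∧ done) U crit]: least fixpoint, start Z0 = Sat(crit) = {q1, q3}, add states in Sat(¬empty ∧ done) with some successor in Z. Z1 = {q1, q3, q5}; fixed.
Sat(E[(¬empty ∧ done) U crit]) = {q1, q3, q5}
AF E[(¬empty ∧ done) U crit]: least fixpoint, start Z0 = {q1, q3, q5}, add states with every successor in Z. Z1 = {q1, q2, q3, q5}; fixed.
Sat(AF E[(¬empty ∧ done) U crit]) = {q1, q2, q3, q5}

{q1, q2, q3, q5}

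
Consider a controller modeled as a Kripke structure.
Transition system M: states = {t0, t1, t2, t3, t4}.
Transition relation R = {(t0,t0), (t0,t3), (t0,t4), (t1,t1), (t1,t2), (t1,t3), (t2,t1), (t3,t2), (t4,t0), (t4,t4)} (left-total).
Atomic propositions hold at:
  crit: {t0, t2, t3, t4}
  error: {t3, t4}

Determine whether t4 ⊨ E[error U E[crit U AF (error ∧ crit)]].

Sat(error ∧ crit) = {t3, t4}
AF (error ∧ crit): least fixpoint, start Z0 = {t3, t4}, add states with every successor in Z. Already a fixed point.
Sat(AF (error ∧ crit)) = {t3, t4}
E[crit U AF (error ∧ crit)]: least fixpoint, start Z0 = Sat(AF (error ∧ crit)) = {t3, t4}, add states in Sat(crit) with some successor in Z. Z1 = {t0, t3, t4}; fixed.
Sat(E[crit U AF (error ∧ crit)]) = {t0, t3, t4}
E[error U E[crit U AF (error ∧ crit)]]: least fixpoint, start Z0 = Sat(E[crit U AF (error ∧ crit)]) = {t0, t3, t4}, add states in Sat(error) with some successor in Z. Already a fixed point.
Sat(E[error U E[crit U AF (error ∧ crit)]]) = {t0, t3, t4}
t4 ∈ Sat(E[error U E[crit U AF (error ∧ crit)]]) = {t0, t3, t4}, so the formula holds at t4.

Yes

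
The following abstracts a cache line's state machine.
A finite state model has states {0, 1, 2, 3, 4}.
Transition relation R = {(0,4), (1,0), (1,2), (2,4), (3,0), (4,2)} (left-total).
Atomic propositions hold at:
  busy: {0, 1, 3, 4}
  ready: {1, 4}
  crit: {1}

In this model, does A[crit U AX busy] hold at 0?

Sat(AX busy) = {s : every successor in {0, 1, 3, 4}} = {0, 2, 3}
A[crit U AX busy]: least fixpoint, start Z0 = Sat(AX busy) = {0, 2, 3}, add states in Sat(crit) with every successor in Z. Z1 = {0, 1, 2, 3}; fixed.
Sat(A[crit U AX busy]) = {0, 1, 2, 3}
0 ∈ Sat(A[crit U AX busy]) = {0, 1, 2, 3}, so the formula holds at 0.

Yes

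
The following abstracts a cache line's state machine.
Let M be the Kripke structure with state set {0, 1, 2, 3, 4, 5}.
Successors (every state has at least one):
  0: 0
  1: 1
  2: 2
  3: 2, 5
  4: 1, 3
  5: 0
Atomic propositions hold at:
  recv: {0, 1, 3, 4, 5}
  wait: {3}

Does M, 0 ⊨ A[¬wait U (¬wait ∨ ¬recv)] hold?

Sat(¬wait) = {0, 1, 2, 4, 5}
Sat(¬recv) = {2}
Sat(¬wait ∨ ¬recv) = {0, 1, 2, 4, 5}
A[¬wait U (¬wait ∨ ¬recv)]: least fixpoint, start Z0 = Sat((¬wait ∨ ¬recv)) = {0, 1, 2, 4, 5}, add states in Sat(¬wait) with every successor in Z. Already a fixed point.
Sat(A[¬wait U (¬wait ∨ ¬recv)]) = {0, 1, 2, 4, 5}
0 ∈ Sat(A[¬wait U (¬wait ∨ ¬recv)]) = {0, 1, 2, 4, 5}, so the formula holds at 0.

Yes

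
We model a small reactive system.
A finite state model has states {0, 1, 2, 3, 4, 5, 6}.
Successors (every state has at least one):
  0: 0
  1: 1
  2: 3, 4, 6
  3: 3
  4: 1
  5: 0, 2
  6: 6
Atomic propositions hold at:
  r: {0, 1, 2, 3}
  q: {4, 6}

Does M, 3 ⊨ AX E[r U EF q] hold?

No

EF q: least fixpoint, start Z0 = {4, 6}, add states with some successor in Z. Z1 = {2, 4, 6}; Z2 = {2, 4, 5, 6}; fixed.
Sat(EF q) = {2, 4, 5, 6}
E[r U EF q]: least fixpoint, start Z0 = Sat(EF q) = {2, 4, 5, 6}, add states in Sat(r) with some successor in Z. Already a fixed point.
Sat(E[r U EF q]) = {2, 4, 5, 6}
Sat(AX E[r U EF q]) = {s : every successor in {2, 4, 5, 6}} = {6}
3 ∉ Sat(AX E[r U EF q]) = {6}, so the formula does not hold at 3.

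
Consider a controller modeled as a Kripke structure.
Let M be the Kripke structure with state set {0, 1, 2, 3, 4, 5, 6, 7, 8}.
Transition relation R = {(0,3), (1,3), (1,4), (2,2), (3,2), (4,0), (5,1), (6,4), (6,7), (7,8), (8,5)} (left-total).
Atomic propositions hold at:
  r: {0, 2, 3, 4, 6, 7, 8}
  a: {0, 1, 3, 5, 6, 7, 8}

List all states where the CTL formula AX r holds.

Sat(AX r) = {s : every successor in {0, 2, 3, 4, 6, 7, 8}} = {0, 1, 2, 3, 4, 6, 7}

{0, 1, 2, 3, 4, 6, 7}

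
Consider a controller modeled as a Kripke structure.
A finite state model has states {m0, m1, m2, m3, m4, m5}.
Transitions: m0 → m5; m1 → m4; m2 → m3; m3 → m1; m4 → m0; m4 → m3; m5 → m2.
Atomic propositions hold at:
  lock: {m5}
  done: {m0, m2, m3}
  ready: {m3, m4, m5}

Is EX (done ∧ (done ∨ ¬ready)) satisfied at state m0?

No

Sat(¬ready) = {m0, m1, m2}
Sat(done ∨ ¬ready) = {m0, m1, m2, m3}
Sat(done ∧ (done ∨ ¬ready)) = {m0, m2, m3}
Sat(EX (done ∧ (done ∨ ¬ready))) = {s : some successor in {m0, m2, m3}} = {m2, m4, m5}
m0 ∉ Sat(EX (done ∧ (done ∨ ¬ready))) = {m2, m4, m5}, so the formula does not hold at m0.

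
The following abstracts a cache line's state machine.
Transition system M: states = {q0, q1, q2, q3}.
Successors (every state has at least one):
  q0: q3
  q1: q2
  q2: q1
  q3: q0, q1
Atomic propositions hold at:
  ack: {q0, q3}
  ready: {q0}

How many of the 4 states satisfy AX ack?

Sat(AX ack) = {s : every successor in {q0, q3}} = {q0}
|Sat(AX ack)| = |{q0}| = 1.

1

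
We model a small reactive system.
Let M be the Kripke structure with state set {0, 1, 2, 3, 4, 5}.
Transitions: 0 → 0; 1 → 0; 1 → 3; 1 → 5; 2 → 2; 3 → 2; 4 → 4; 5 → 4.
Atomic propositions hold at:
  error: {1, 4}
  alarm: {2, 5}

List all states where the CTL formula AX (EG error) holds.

EG error: greatest fixpoint, start Z0 = {1, 4}, keep only states in Sat with some successor in Z. Z1 = {4}; fixed.
Sat(EG error) = {4}
Sat(AX (EG error)) = {s : every successor in {4}} = {4, 5}

{4, 5}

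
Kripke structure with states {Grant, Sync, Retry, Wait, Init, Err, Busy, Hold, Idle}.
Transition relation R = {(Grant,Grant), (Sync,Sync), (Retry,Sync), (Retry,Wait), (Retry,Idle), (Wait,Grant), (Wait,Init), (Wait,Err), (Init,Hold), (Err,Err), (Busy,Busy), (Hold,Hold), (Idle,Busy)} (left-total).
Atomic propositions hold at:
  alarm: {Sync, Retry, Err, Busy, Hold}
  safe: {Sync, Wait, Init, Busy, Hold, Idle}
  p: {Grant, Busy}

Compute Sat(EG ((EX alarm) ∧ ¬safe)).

{Err}

Sat(EX alarm) = {s : some successor in {Sync, Retry, Err, Busy, Hold}} = {Sync, Retry, Wait, Init, Err, Busy, Hold, Idle}
Sat(¬safe) = {Grant, Retry, Err}
Sat((EX alarm) ∧ ¬safe) = {Retry, Err}
EG ((EX alarm) ∧ ¬safe): greatest fixpoint, start Z0 = {Retry, Err}, keep only states in Sat with some successor in Z. Z1 = {Err}; fixed.
Sat(EG ((EX alarm) ∧ ¬safe)) = {Err}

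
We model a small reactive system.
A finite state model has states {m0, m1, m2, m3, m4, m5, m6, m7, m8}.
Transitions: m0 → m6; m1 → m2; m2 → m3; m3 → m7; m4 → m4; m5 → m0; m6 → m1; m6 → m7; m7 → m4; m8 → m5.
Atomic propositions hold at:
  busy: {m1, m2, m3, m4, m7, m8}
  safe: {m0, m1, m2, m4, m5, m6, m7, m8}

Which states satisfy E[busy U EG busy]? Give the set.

{m1, m2, m3, m4, m7}

EG busy: greatest fixpoint, start Z0 = {m1, m2, m3, m4, m7, m8}, keep only states in Sat with some successor in Z. Z1 = {m1, m2, m3, m4, m7}; fixed.
Sat(EG busy) = {m1, m2, m3, m4, m7}
E[busy U EG busy]: least fixpoint, start Z0 = Sat(EG busy) = {m1, m2, m3, m4, m7}, add states in Sat(busy) with some successor in Z. Already a fixed point.
Sat(E[busy U EG busy]) = {m1, m2, m3, m4, m7}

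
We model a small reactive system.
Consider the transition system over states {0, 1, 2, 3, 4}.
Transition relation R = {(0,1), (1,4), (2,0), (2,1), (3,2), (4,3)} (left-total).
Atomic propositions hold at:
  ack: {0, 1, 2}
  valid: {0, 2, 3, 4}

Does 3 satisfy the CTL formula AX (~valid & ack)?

Sat(~valid) = {1}
Sat(~valid & ack) = {1}
Sat(AX (~valid & ack)) = {s : every successor in {1}} = {0}
3 ∉ Sat(AX (~valid & ack)) = {0}, so the formula does not hold at 3.

No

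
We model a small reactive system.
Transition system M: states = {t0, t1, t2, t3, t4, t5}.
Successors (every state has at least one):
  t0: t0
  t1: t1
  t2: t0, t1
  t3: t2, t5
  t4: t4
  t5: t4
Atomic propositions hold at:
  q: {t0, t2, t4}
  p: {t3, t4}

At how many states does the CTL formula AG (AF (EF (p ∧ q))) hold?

2

Sat(p ∧ q) = {t4}
EF (p ∧ q): least fixpoint, start Z0 = {t4}, add states with some successor in Z. Z1 = {t4, t5}; Z2 = {t3, t4, t5}; fixed.
Sat(EF (p ∧ q)) = {t3, t4, t5}
AF (EF (p ∧ q)): least fixpoint, start Z0 = {t3, t4, t5}, add states with every successor in Z. Already a fixed point.
Sat(AF (EF (p ∧ q))) = {t3, t4, t5}
AG (AF (EF (p ∧ q))): greatest fixpoint, start Z0 = {t3, t4, t5}, keep only states in Sat with every successor in Z. Z1 = {t4, t5}; fixed.
Sat(AG (AF (EF (p ∧ q)))) = {t4, t5}
|Sat(AG (AF (EF (p ∧ q))))| = |{t4, t5}| = 2.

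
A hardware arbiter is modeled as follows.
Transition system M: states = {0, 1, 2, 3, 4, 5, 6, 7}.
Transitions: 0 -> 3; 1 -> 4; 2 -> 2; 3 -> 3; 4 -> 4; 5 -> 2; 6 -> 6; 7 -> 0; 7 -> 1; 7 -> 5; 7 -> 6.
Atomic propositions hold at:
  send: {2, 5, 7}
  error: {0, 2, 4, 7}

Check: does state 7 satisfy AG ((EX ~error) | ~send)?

Sat(~error) = {1, 3, 5, 6}
Sat(EX ~error) = {s : some successor in {1, 3, 5, 6}} = {0, 3, 6, 7}
Sat(~send) = {0, 1, 3, 4, 6}
Sat((EX ~error) | ~send) = {0, 1, 3, 4, 6, 7}
AG ((EX ~error) | ~send): greatest fixpoint, start Z0 = {0, 1, 3, 4, 6, 7}, keep only states in Sat with every successor in Z. Z1 = {0, 1, 3, 4, 6}; fixed.
Sat(AG ((EX ~error) | ~send)) = {0, 1, 3, 4, 6}
7 ∉ Sat(AG ((EX ~error) | ~send)) = {0, 1, 3, 4, 6}, so the formula does not hold at 7.

No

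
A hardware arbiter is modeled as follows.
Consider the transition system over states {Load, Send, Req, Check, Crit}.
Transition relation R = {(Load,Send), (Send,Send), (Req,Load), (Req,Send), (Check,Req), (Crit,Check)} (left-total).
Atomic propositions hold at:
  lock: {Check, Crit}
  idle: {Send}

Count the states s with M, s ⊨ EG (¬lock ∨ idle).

Sat(¬lock) = {Load, Send, Req}
Sat(¬lock ∨ idle) = {Load, Send, Req}
EG (¬lock ∨ idle): greatest fixpoint, start Z0 = {Load, Send, Req}, keep only states in Sat with some successor in Z. Already a fixed point.
Sat(EG (¬lock ∨ idle)) = {Load, Send, Req}
|Sat(EG (¬lock ∨ idle))| = |{Load, Send, Req}| = 3.

3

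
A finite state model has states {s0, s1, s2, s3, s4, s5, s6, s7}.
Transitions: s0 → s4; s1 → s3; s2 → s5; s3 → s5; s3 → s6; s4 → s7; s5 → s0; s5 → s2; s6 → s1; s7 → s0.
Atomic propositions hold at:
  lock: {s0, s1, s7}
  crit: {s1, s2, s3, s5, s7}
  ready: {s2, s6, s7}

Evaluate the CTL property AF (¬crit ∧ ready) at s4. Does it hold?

Sat(¬crit) = {s0, s4, s6}
Sat(¬crit ∧ ready) = {s6}
AF (¬crit ∧ ready): least fixpoint, start Z0 = {s6}, add states with every successor in Z. Already a fixed point.
Sat(AF (¬crit ∧ ready)) = {s6}
s4 ∉ Sat(AF (¬crit ∧ ready)) = {s6}, so the formula does not hold at s4.

No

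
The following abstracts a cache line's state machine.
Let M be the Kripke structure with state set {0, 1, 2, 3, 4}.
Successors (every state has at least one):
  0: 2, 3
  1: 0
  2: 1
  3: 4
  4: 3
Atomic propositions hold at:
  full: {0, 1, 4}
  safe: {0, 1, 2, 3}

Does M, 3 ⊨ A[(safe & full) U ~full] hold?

Sat(safe & full) = {0, 1}
Sat(~full) = {2, 3}
A[(safe & full) U ~full]: least fixpoint, start Z0 = Sat(~full) = {2, 3}, add states in Sat(safe & full) with every successor in Z. Z1 = {0, 2, 3}; Z2 = {0, 1, 2, 3}; fixed.
Sat(A[(safe & full) U ~full]) = {0, 1, 2, 3}
3 ∈ Sat(A[(safe & full) U ~full]) = {0, 1, 2, 3}, so the formula holds at 3.

Yes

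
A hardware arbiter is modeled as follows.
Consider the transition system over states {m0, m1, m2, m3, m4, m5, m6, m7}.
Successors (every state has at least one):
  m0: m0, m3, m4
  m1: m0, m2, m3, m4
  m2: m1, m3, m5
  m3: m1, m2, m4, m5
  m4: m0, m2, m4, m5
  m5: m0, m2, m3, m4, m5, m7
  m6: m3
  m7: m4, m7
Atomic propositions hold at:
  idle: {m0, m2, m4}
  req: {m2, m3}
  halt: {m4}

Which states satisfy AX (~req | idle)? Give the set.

{m3, m4, m7}

Sat(~req) = {m0, m1, m4, m5, m6, m7}
Sat(~req | idle) = {m0, m1, m2, m4, m5, m6, m7}
Sat(AX (~req | idle)) = {s : every successor in {m0, m1, m2, m4, m5, m6, m7}} = {m3, m4, m7}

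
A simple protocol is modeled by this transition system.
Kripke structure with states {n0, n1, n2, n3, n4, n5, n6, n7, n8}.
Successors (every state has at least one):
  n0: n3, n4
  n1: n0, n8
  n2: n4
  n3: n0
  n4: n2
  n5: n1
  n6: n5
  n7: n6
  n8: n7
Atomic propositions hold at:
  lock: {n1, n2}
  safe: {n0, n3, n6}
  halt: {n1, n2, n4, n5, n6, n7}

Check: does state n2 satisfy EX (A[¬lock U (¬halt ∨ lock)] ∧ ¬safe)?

Sat(¬lock) = {n0, n3, n4, n5, n6, n7, n8}
Sat(¬halt) = {n0, n3, n8}
Sat(¬halt ∨ lock) = {n0, n1, n2, n3, n8}
A[¬lock U (¬halt ∨ lock)]: least fixpoint, start Z0 = Sat((¬halt ∨ lock)) = {n0, n1, n2, n3, n8}, add states in Sat(¬lock) with every successor in Z. Z1 = {n0, n1, n2, n3, n4, n5, n8}; Z2 = {n0, n1, n2, n3, n4, n5, n6, n8}; Z3 = {n0, n1, n2, n3, n4, n5, n6, n7, n8}; fixed.
Sat(A[¬lock U (¬halt ∨ lock)]) = {n0, n1, n2, n3, n4, n5, n6, n7, n8}
Sat(¬safe) = {n1, n2, n4, n5, n7, n8}
Sat(A[¬lock U (¬halt ∨ lock)] ∧ ¬safe) = {n1, n2, n4, n5, n7, n8}
Sat(EX (A[¬lock U (¬halt ∨ lock)] ∧ ¬safe)) = {s : some successor in {n1, n2, n4, n5, n7, n8}} = {n0, n1, n2, n4, n5, n6, n8}
n2 ∈ Sat(EX (A[¬lock U (¬halt ∨ lock)] ∧ ¬safe)) = {n0, n1, n2, n4, n5, n6, n8}, so the formula holds at n2.

Yes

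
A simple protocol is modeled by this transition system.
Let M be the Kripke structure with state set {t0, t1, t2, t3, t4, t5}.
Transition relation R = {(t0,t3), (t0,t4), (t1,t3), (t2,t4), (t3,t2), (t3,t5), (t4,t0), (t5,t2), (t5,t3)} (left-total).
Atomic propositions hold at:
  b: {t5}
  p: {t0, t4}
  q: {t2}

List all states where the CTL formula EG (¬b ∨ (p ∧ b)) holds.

{t0, t1, t2, t3, t4}

Sat(¬b) = {t0, t1, t2, t3, t4}
Sat(p ∧ b) = ∅
Sat(¬b ∨ (p ∧ b)) = {t0, t1, t2, t3, t4}
EG (¬b ∨ (p ∧ b)): greatest fixpoint, start Z0 = {t0, t1, t2, t3, t4}, keep only states in Sat with some successor in Z. Already a fixed point.
Sat(EG (¬b ∨ (p ∧ b))) = {t0, t1, t2, t3, t4}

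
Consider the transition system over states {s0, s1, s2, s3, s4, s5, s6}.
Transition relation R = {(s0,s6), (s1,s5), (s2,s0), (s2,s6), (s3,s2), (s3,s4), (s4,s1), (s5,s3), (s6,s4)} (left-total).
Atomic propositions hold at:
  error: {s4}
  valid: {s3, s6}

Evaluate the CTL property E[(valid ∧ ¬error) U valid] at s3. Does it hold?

Yes

Sat(¬error) = {s0, s1, s2, s3, s5, s6}
Sat(valid ∧ ¬error) = {s3, s6}
E[(valid ∧ ¬error) U valid]: least fixpoint, start Z0 = Sat(valid) = {s3, s6}, add states in Sat(valid ∧ ¬error) with some successor in Z. Already a fixed point.
Sat(E[(valid ∧ ¬error) U valid]) = {s3, s6}
s3 ∈ Sat(E[(valid ∧ ¬error) U valid]) = {s3, s6}, so the formula holds at s3.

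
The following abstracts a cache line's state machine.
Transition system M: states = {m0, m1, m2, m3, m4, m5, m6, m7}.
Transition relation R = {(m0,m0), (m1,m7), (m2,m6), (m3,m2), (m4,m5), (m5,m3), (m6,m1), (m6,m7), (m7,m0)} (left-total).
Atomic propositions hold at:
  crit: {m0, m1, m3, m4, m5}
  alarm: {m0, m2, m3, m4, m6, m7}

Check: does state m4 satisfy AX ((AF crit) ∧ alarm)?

No

AF crit: least fixpoint, start Z0 = {m0, m1, m3, m4, m5}, add states with every successor in Z. Z1 = {m0, m1, m3, m4, m5, m7}; Z2 = {m0, m1, m3, m4, m5, m6, m7}; Z3 = {m0, m1, m2, m3, m4, m5, m6, m7}; fixed.
Sat(AF crit) = {m0, m1, m2, m3, m4, m5, m6, m7}
Sat((AF crit) ∧ alarm) = {m0, m2, m3, m4, m6, m7}
Sat(AX ((AF crit) ∧ alarm)) = {s : every successor in {m0, m2, m3, m4, m6, m7}} = {m0, m1, m2, m3, m5, m7}
m4 ∉ Sat(AX ((AF crit) ∧ alarm)) = {m0, m1, m2, m3, m5, m7}, so the formula does not hold at m4.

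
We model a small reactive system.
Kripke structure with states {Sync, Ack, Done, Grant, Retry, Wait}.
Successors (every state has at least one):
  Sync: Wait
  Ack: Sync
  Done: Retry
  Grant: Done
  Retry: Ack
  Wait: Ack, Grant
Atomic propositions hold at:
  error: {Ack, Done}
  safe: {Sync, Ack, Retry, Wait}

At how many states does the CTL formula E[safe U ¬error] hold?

Sat(¬error) = {Sync, Grant, Retry, Wait}
E[safe U ¬error]: least fixpoint, start Z0 = Sat(¬error) = {Sync, Grant, Retry, Wait}, add states in Sat(safe) with some successor in Z. Z1 = {Sync, Ack, Grant, Retry, Wait}; fixed.
Sat(E[safe U ¬error]) = {Sync, Ack, Grant, Retry, Wait}
|Sat(E[safe U ¬error])| = |{Sync, Ack, Grant, Retry, Wait}| = 5.

5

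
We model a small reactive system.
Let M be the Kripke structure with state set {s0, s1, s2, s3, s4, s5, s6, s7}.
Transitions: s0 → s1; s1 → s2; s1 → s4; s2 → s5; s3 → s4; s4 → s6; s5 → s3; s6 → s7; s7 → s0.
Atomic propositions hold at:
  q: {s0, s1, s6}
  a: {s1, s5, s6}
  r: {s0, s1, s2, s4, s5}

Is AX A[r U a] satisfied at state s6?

A[r U a]: least fixpoint, start Z0 = Sat(a) = {s1, s5, s6}, add states in Sat(r) with every successor in Z. Z1 = {s0, s1, s2, s4, s5, s6}; fixed.
Sat(A[r U a]) = {s0, s1, s2, s4, s5, s6}
Sat(AX A[r U a]) = {s : every successor in {s0, s1, s2, s4, s5, s6}} = {s0, s1, s2, s3, s4, s7}
s6 ∉ Sat(AX A[r U a]) = {s0, s1, s2, s3, s4, s7}, so the formula does not hold at s6.

No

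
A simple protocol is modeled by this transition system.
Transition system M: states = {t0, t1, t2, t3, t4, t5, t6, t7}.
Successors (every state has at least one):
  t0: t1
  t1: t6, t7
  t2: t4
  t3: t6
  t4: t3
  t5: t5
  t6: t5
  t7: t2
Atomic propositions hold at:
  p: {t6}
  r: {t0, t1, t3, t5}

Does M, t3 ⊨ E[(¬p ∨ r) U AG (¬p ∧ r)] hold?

Sat(¬p) = {t0, t1, t2, t3, t4, t5, t7}
Sat(¬p ∨ r) = {t0, t1, t2, t3, t4, t5, t7}
Sat(¬p ∧ r) = {t0, t1, t3, t5}
AG (¬p ∧ r): greatest fixpoint, start Z0 = {t0, t1, t3, t5}, keep only states in Sat with every successor in Z. Z1 = {t0, t5}; Z2 = {t5}; fixed.
Sat(AG (¬p ∧ r)) = {t5}
E[(¬p ∨ r) U AG (¬p ∧ r)]: least fixpoint, start Z0 = Sat(AG (¬p ∧ r)) = {t5}, add states in Sat(¬p ∨ r) with some successor in Z. Already a fixed point.
Sat(E[(¬p ∨ r) U AG (¬p ∧ r)]) = {t5}
t3 ∉ Sat(E[(¬p ∨ r) U AG (¬p ∧ r)]) = {t5}, so the formula does not hold at t3.

No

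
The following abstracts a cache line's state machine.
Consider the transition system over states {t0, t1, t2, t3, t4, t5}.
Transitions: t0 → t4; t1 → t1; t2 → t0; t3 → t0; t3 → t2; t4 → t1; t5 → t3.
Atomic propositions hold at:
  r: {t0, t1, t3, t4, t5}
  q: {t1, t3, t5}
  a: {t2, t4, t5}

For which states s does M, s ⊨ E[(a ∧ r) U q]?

Sat(a ∧ r) = {t4, t5}
E[(a ∧ r) U q]: least fixpoint, start Z0 = Sat(q) = {t1, t3, t5}, add states in Sat(a ∧ r) with some successor in Z. Z1 = {t1, t3, t4, t5}; fixed.
Sat(E[(a ∧ r) U q]) = {t1, t3, t4, t5}

{t1, t3, t4, t5}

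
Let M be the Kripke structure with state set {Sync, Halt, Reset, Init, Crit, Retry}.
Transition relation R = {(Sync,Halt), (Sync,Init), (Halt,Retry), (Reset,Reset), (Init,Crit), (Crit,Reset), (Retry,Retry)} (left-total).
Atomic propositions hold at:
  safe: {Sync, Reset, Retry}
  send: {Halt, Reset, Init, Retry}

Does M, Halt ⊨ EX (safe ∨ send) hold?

Sat(safe ∨ send) = {Sync, Halt, Reset, Init, Retry}
Sat(EX (safe ∨ send)) = {s : some successor in {Sync, Halt, Reset, Init, Retry}} = {Sync, Halt, Reset, Crit, Retry}
Halt ∈ Sat(EX (safe ∨ send)) = {Sync, Halt, Reset, Crit, Retry}, so the formula holds at Halt.

Yes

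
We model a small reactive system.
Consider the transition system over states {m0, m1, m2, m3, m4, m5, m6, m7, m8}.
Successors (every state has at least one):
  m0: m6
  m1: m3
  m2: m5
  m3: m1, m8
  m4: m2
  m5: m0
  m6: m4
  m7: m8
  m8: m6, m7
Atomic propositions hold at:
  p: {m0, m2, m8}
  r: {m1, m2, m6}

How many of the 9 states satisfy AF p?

7

AF p: least fixpoint, start Z0 = {m0, m2, m8}, add states with every successor in Z. Z1 = {m0, m2, m4, m5, m7, m8}; Z2 = {m0, m2, m4, m5, m6, m7, m8}; fixed.
Sat(AF p) = {m0, m2, m4, m5, m6, m7, m8}
|Sat(AF p)| = |{m0, m2, m4, m5, m6, m7, m8}| = 7.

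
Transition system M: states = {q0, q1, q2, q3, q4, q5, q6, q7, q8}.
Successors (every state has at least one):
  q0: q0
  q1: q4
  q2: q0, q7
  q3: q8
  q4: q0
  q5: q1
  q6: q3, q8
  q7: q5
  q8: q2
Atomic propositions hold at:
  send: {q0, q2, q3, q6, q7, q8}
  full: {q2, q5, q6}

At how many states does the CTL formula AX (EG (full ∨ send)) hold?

5

Sat(full ∨ send) = {q0, q2, q3, q5, q6, q7, q8}
EG (full ∨ send): greatest fixpoint, start Z0 = {q0, q2, q3, q5, q6, q7, q8}, keep only states in Sat with some successor in Z. Z1 = {q0, q2, q3, q6, q7, q8}; Z2 = {q0, q2, q3, q6, q8}; fixed.
Sat(EG (full ∨ send)) = {q0, q2, q3, q6, q8}
Sat(AX (EG (full ∨ send))) = {s : every successor in {q0, q2, q3, q6, q8}} = {q0, q3, q4, q6, q8}
|Sat(AX (EG (full ∨ send)))| = |{q0, q3, q4, q6, q8}| = 5.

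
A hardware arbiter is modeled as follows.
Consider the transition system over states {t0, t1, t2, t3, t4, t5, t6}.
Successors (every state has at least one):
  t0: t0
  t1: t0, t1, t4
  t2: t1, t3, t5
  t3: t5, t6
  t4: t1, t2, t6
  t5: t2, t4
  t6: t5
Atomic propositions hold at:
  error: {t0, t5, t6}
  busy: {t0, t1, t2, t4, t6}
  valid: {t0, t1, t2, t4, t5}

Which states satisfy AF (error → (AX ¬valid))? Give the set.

Sat(¬valid) = {t3, t6}
Sat(AX ¬valid) = {s : every successor in {t3, t6}} = ∅
Sat(error → (AX ¬valid)) = {t1, t2, t3, t4}
AF (error → (AX ¬valid)): least fixpoint, start Z0 = {t1, t2, t3, t4}, add states with every successor in Z. Z1 = {t1, t2, t3, t4, t5}; Z2 = {t1, t2, t3, t4, t5, t6}; fixed.
Sat(AF (error → (AX ¬valid))) = {t1, t2, t3, t4, t5, t6}

{t1, t2, t3, t4, t5, t6}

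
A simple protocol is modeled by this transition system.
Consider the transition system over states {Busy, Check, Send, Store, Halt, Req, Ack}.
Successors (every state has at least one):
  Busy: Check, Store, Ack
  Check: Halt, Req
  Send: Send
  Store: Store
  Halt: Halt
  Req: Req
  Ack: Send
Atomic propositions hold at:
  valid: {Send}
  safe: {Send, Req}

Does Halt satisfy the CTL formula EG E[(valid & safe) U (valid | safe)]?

Sat(valid & safe) = {Send}
Sat(valid | safe) = {Send, Req}
E[(valid & safe) U (valid | safe)]: least fixpoint, start Z0 = Sat((valid | safe)) = {Send, Req}, add states in Sat(valid & safe) with some successor in Z. Already a fixed point.
Sat(E[(valid & safe) U (valid | safe)]) = {Send, Req}
EG E[(valid & safe) U (valid | safe)]: greatest fixpoint, start Z0 = {Send, Req}, keep only states in Sat with some successor in Z. Already a fixed point.
Sat(EG E[(valid & safe) U (valid | safe)]) = {Send, Req}
Halt ∉ Sat(EG E[(valid & safe) U (valid | safe)]) = {Send, Req}, so the formula does not hold at Halt.

No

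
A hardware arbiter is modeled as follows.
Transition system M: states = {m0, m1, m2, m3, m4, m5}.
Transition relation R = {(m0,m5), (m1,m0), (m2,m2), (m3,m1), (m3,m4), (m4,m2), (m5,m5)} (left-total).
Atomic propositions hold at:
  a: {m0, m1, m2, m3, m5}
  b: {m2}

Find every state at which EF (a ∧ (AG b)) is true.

{m2, m3, m4}

AG b: greatest fixpoint, start Z0 = {m2}, keep only states in Sat with every successor in Z. Already a fixed point.
Sat(AG b) = {m2}
Sat(a ∧ (AG b)) = {m2}
EF (a ∧ (AG b)): least fixpoint, start Z0 = {m2}, add states with some successor in Z. Z1 = {m2, m4}; Z2 = {m2, m3, m4}; fixed.
Sat(EF (a ∧ (AG b))) = {m2, m3, m4}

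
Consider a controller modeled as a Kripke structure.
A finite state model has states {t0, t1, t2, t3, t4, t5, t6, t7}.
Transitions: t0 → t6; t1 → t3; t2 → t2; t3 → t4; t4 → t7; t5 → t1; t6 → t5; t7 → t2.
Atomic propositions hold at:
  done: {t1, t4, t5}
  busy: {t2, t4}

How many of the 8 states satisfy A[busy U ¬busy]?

7

Sat(¬busy) = {t0, t1, t3, t5, t6, t7}
A[busy U ¬busy]: least fixpoint, start Z0 = Sat(¬busy) = {t0, t1, t3, t5, t6, t7}, add states in Sat(busy) with every successor in Z. Z1 = {t0, t1, t3, t4, t5, t6, t7}; fixed.
Sat(A[busy U ¬busy]) = {t0, t1, t3, t4, t5, t6, t7}
|Sat(A[busy U ¬busy])| = |{t0, t1, t3, t4, t5, t6, t7}| = 7.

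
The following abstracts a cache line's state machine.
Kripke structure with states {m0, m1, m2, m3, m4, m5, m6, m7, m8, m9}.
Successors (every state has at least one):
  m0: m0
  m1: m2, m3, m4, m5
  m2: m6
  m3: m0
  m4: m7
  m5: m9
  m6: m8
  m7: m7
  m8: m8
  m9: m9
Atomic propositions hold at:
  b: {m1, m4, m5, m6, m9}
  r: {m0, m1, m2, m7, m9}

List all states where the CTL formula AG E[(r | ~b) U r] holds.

Sat(~b) = {m0, m2, m3, m7, m8}
Sat(r | ~b) = {m0, m1, m2, m3, m7, m8, m9}
E[(r | ~b) U r]: least fixpoint, start Z0 = Sat(r) = {m0, m1, m2, m7, m9}, add states in Sat(r | ~b) with some successor in Z. Z1 = {m0, m1, m2, m3, m7, m9}; fixed.
Sat(E[(r | ~b) U r]) = {m0, m1, m2, m3, m7, m9}
AG E[(r | ~b) U r]: greatest fixpoint, start Z0 = {m0, m1, m2, m3, m7, m9}, keep only states in Sat with every successor in Z. Z1 = {m0, m3, m7, m9}; fixed.
Sat(AG E[(r | ~b) U r]) = {m0, m3, m7, m9}

{m0, m3, m7, m9}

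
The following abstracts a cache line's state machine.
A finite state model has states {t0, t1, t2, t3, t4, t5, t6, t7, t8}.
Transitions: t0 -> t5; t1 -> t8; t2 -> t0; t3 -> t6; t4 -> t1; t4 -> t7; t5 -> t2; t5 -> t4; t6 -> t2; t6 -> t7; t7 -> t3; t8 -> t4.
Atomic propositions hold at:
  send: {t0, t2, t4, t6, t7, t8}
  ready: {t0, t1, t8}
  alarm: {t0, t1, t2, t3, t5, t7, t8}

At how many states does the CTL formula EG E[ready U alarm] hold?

3

E[ready U alarm]: least fixpoint, start Z0 = Sat(alarm) = {t0, t1, t2, t3, t5, t7, t8}, add states in Sat(ready) with some successor in Z. Already a fixed point.
Sat(E[ready U alarm]) = {t0, t1, t2, t3, t5, t7, t8}
EG E[ready U alarm]: greatest fixpoint, start Z0 = {t0, t1, t2, t3, t5, t7, t8}, keep only states in Sat with some successor in Z. Z1 = {t0, t1, t2, t5, t7}; Z2 = {t0, t2, t5}; fixed.
Sat(EG E[ready U alarm]) = {t0, t2, t5}
|Sat(EG E[ready U alarm])| = |{t0, t2, t5}| = 3.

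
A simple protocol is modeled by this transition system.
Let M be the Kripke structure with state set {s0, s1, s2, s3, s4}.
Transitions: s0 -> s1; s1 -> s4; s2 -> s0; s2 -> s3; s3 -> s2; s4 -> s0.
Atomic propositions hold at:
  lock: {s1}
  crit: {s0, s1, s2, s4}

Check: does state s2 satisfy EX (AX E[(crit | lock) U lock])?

Yes

Sat(crit | lock) = {s0, s1, s2, s4}
E[(crit | lock) U lock]: least fixpoint, start Z0 = Sat(lock) = {s1}, add states in Sat(crit | lock) with some successor in Z. Z1 = {s0, s1}; Z2 = {s0, s1, s2, s4}; fixed.
Sat(E[(crit | lock) U lock]) = {s0, s1, s2, s4}
Sat(AX E[(crit | lock) U lock]) = {s : every successor in {s0, s1, s2, s4}} = {s0, s1, s3, s4}
Sat(EX (AX E[(crit | lock) U lock])) = {s : some successor in {s0, s1, s3, s4}} = {s0, s1, s2, s4}
s2 ∈ Sat(EX (AX E[(crit | lock) U lock])) = {s0, s1, s2, s4}, so the formula holds at s2.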